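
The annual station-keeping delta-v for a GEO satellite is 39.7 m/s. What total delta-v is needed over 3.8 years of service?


dV = rate * years = 39.7 * 3.8
dV = 150.8600 m/s

150.8600 m/s


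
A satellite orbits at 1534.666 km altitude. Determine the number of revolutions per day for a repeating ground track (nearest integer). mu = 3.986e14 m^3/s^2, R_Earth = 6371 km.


r = 7.905666e+06 m
T = 2*pi*sqrt(r^3/mu) = 6995.5025 s = 116.5917 min
revs/day = 1440 / 116.5917 = 12.3508
Rounded: 12 revolutions per day

12 revolutions per day


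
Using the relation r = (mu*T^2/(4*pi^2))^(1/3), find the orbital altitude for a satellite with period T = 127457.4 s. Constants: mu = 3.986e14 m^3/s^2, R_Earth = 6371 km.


T = 127457.4 s
r = (mu*T^2/(4*pi^2))^(1/3) = (3.986e14 * 127457.4^2 / (4*pi^2))^(1/3)
r = 5.4739718e+07 m = 54739.7180 km
alt = r - R_E = 54739.7180 - 6371 = 48368.7180 km

48368.7180 km


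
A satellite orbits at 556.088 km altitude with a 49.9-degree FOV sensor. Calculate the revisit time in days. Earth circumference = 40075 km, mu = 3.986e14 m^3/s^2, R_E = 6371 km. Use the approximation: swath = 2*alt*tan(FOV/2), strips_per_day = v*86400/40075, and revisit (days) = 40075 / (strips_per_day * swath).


swath = 2*556.088*tan(0.4354596) = 517.4351 km
v = sqrt(mu/r) = 7585.6586 m/s = 7.5857 km/s
strips/day = v*86400/40075 = 7.5857*86400/40075 = 16.3544
coverage/day = strips * swath = 16.3544 * 517.4351 = 8462.3185 km
revisit = 40075 / 8462.3185 = 4.7357 days

4.7357 days


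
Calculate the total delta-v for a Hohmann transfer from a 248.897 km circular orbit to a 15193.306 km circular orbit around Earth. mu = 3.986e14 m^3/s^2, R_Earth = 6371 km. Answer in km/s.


r1 = 6619.8970 km = 6.619897e+06 m
r2 = 21564.3060 km = 2.1564306e+07 m
dv1 = sqrt(mu/r1)*(sqrt(2*r2/(r1+r2)) - 1) = 1839.2655 m/s
dv2 = sqrt(mu/r2)*(1 - sqrt(2*r1/(r1+r2))) = 1352.6128 m/s
total dv = |dv1| + |dv2| = 1839.2655 + 1352.6128 = 3191.8782 m/s = 3.1919 km/s

3.1919 km/s


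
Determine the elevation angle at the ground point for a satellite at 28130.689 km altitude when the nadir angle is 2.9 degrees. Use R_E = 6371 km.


r = R_E + alt = 34501.6890 km
Law of sines in the satellite / Earth-center / ground-point triangle:
  sin(nadir)/R_E = sin(90 + el)/r  =>  cos(el) = (r/R_E)*sin(nadir)
cos(el) = (34501.6890 / 6371.0000) * sin(2.9 deg) = 0.2739824
el = arccos(0.2739824) = 74.0986 deg
(Earth-central angle = 90 - nadir - el = 13.0014 deg)

74.0986 degrees


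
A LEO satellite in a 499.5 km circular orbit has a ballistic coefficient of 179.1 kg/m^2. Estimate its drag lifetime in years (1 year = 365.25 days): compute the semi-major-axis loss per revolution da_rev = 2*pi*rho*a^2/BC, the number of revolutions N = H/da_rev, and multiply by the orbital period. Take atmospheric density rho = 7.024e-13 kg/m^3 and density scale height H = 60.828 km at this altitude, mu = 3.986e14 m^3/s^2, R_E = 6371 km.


a = R_E + alt = 6870.5000 km = 6.8705e+06 m
da_rev = 2*pi*rho*a^2/BC = 2*pi*7.024e-13*(6.8705e+06)^2/179.1 = 1.163176 m per revolution
N = H/da_rev = 60828.0000 m / 1.163176 m = 52294.7467 revolutions
P = 2*pi*sqrt(a^3/mu) = 5667.5288 s
lifetime = N*P = 52294.7467 * 5667.5288 = 2.9638198e+08 s = 3430.3470 days
years = 3430.3470 / 365.25 = 9.3918 years

9.3918 years


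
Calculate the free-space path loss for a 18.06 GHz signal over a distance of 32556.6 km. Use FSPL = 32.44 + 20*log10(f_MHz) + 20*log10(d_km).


f = 18.06 GHz = 18060.0000 MHz
d = 32556.6 km
FSPL = 32.44 + 20*log10(18060.0000) + 20*log10(32556.6)
FSPL = 32.44 + 85.1344 + 90.2528
FSPL = 207.8271 dB

207.8271 dB


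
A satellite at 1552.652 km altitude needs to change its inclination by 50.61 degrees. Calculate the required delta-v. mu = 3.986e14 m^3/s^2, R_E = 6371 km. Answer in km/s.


r = 7923.6520 km = 7.923652e+06 m
V = sqrt(mu/r) = 7092.6079 m/s
di = 50.61 deg = 0.8833111 rad
dV = 2*V*sin(di/2) = 2*7092.6079*sin(0.4416556)
dV = 6063.2826 m/s = 6.0633 km/s

6.0633 km/s


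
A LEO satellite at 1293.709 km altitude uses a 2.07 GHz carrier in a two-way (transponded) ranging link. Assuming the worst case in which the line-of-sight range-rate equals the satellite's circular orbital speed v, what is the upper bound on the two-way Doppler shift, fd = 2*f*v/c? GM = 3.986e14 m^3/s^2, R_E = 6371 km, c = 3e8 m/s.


r = 7.664709e+06 m
v = sqrt(mu/r) = 7211.4204 m/s (worst-case radial velocity)
f = 2.07 GHz = 2.07e+09 Hz
fd = 2*f*v/c = 2*2.07e+09*7211.4204/3.0e+08
fd = 99517.6010 Hz

99517.6010 Hz


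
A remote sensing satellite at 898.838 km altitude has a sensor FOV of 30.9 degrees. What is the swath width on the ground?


FOV = 30.9 deg = 0.5393067 rad
swath = 2 * alt * tan(FOV/2) = 2 * 898.838 * tan(0.2696534)
swath = 2 * 898.838 * 0.276385
swath = 496.8507 km

496.8507 km


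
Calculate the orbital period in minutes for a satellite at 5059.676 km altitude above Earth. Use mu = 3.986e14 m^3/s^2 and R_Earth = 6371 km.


r = 11430.6760 km = 1.1430676e+07 m
T = 2*pi*sqrt(r^3/mu) = 2*pi*sqrt(1.4935362e+21 / 3.986e14)
T = 12162.3947 s = 202.7066 min

202.7066 minutes


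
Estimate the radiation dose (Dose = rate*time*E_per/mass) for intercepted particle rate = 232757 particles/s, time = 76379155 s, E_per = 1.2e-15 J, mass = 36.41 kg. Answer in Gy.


Total energy deposited = rate * time * E_per
  = 232757 * 76379155 * 1.2e-15 = 0.02133334 J
Dose = E_total / mass = 0.02133334 / 36.41
Dose = 5.8591979e-04 Gy

5.8592e-04 Gy


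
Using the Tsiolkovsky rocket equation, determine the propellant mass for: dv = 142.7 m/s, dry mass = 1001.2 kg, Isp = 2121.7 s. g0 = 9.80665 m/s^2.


ve = Isp * g0 = 2121.7 * 9.80665 = 20806.769305 m/s
mass ratio = exp(dv/ve) = exp(142.7/20806.769305) = 1.00688192
m_prop = m_dry * (mr - 1) = 1001.2 * (1.00688192 - 1)
m_prop = 6.8902 kg

6.8902 kg


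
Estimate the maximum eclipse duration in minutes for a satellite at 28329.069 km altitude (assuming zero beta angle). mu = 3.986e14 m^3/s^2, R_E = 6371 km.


r = 34700.0690 km
T = 1072.1498 min
Eclipse fraction = arcsin(R_E/r)/pi = arcsin(6371.0000/34700.0690)/pi
= arcsin(0.1836019)/pi = 0.05877574
Eclipse duration = 0.05877574 * 1072.1498 = 63.0164 min

63.0164 minutes


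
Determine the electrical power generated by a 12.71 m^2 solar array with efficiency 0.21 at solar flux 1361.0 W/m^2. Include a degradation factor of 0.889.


P = area * eta * S * degradation
P = 12.71 * 0.21 * 1361.0 * 0.889
P = 3229.4215 W

3229.4215 W


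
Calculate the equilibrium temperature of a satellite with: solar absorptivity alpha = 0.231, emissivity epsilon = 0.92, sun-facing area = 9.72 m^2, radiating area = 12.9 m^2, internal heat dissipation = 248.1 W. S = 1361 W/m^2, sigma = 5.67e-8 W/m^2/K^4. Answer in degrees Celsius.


Numerator = alpha*S*A_sun + Q_int = 0.231*1361*9.72 + 248.1 = 3303.9805 W
Denominator = eps*sigma*A_rad = 0.92*5.67e-8*12.9 = 6.729156e-07 W/K^4
T^4 = 4.9099479e+09 K^4
T = 264.7093 K = -8.4407 C

-8.4407 degrees Celsius


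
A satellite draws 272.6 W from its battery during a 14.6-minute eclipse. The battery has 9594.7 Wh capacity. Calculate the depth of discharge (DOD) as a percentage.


E_used = P * t / 60 = 272.6 * 14.6 / 60 = 66.3327 Wh
DOD = E_used / E_total * 100 = 66.3327 / 9594.7 * 100
DOD = 0.691347 %

0.6913 %


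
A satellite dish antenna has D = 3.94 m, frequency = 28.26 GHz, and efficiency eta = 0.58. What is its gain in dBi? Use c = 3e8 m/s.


lambda = c/f = 3e8 / 2.826e+10 = 0.01061571 m
G = eta*(pi*D/lambda)^2 = 0.58*(pi*3.94/0.01061571)^2
G = 788536.8401 (linear)
G = 10*log10(788536.8401) = 58.9682 dBi

58.9682 dBi


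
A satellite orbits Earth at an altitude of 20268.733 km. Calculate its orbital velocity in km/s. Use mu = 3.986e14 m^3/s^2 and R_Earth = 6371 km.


r = R_E + alt = 6371.0 + 20268.733 = 26639.7330 km = 2.6639733e+07 m
v = sqrt(mu/r) = sqrt(3.986e14 / 2.6639733e+07) = 3868.1536 m/s = 3.8682 km/s

3.8682 km/s


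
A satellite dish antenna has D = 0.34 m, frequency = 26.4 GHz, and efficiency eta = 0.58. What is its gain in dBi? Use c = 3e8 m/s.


lambda = c/f = 3e8 / 2.64e+10 = 0.01136364 m
G = eta*(pi*D/lambda)^2 = 0.58*(pi*0.34/0.01136364)^2
G = 5124.4932 (linear)
G = 10*log10(5124.4932) = 37.0965 dBi

37.0965 dBi


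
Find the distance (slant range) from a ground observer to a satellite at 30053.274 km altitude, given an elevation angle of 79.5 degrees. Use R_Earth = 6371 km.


h = 30053.274 km, el = 79.5 deg
d = -R_E*sin(el) + sqrt((R_E*sin(el))^2 + 2*R_E*h + h^2)
d = -6371.0000*sin(1.3875) + sqrt((6371.0000*0.9832549)^2 + 2*6371.0000*30053.274 + 30053.274^2)
d = 30141.4485 km

30141.4485 km


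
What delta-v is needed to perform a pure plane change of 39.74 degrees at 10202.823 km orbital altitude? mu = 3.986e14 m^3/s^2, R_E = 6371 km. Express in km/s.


r = 16573.8230 km = 1.6573823e+07 m
V = sqrt(mu/r) = 4904.0772 m/s
di = 39.74 deg = 0.6935938 rad
dV = 2*V*sin(di/2) = 2*4904.0772*sin(0.3467969)
dV = 3333.6658 m/s = 3.3337 km/s

3.3337 km/s


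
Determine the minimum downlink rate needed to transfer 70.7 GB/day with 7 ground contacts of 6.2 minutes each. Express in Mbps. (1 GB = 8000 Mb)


total contact time = 7 * 6.2 * 60 = 2604.0000 s
data = 70.7 GB = 565600.0000 Mb
rate = 565600.0000 / 2604.0000 = 217.2043 Mbps

217.2043 Mbps


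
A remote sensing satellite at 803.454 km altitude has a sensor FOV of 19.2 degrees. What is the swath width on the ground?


FOV = 19.2 deg = 0.3351032 rad
swath = 2 * alt * tan(FOV/2) = 2 * 803.454 * tan(0.1675516)
swath = 2 * 803.454 * 0.1691373
swath = 271.7881 km

271.7881 km


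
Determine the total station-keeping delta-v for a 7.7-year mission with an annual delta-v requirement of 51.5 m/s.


dV = rate * years = 51.5 * 7.7
dV = 396.5500 m/s

396.5500 m/s


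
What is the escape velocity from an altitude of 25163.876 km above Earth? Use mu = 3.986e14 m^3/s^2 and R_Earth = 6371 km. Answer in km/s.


r = 6371.0 + 25163.876 = 31534.8760 km = 3.1534876e+07 m
v_esc = sqrt(2*mu/r) = sqrt(2*3.986e14 / 3.1534876e+07)
v_esc = 5027.9168 m/s = 5.0279 km/s

5.0279 km/s


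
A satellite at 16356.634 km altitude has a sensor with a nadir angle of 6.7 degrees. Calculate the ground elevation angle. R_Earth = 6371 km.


r = R_E + alt = 22727.6340 km
Law of sines in the satellite / Earth-center / ground-point triangle:
  sin(nadir)/R_E = sin(90 + el)/r  =>  cos(el) = (r/R_E)*sin(nadir)
cos(el) = (22727.6340 / 6371.0000) * sin(6.7 deg) = 0.4162062
el = arccos(0.4162062) = 65.4047 deg
(Earth-central angle = 90 - nadir - el = 17.8953 deg)

65.4047 degrees


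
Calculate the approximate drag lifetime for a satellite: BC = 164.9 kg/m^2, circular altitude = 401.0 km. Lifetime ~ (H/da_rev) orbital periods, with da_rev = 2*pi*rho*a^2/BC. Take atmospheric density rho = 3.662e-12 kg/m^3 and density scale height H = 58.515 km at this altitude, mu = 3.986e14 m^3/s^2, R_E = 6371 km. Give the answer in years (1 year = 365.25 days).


a = R_E + alt = 6772.0000 km = 6.772e+06 m
da_rev = 2*pi*rho*a^2/BC = 2*pi*3.662e-12*(6.772e+06)^2/164.9 = 6.398990 m per revolution
N = H/da_rev = 58515.0000 m / 6.398990 m = 9144.4114 revolutions
P = 2*pi*sqrt(a^3/mu) = 5546.0866 s
lifetime = N*P = 9144.4114 * 5546.0866 = 5.0715698e+07 s = 586.9872 days
years = 586.9872 / 365.25 = 1.6071 years

1.6071 years


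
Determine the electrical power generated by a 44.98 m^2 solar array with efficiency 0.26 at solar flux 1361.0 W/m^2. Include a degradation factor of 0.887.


P = area * eta * S * degradation
P = 44.98 * 0.26 * 1361.0 * 0.887
P = 14118.0444 W

14118.0444 W


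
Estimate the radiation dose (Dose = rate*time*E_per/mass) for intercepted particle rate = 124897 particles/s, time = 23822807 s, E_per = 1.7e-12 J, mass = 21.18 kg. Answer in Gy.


Total energy deposited = rate * time * E_per
  = 124897 * 23822807 * 1.7e-12 = 5.0582 J
Dose = E_total / mass = 5.0582 / 21.18
Dose = 0.2388185 Gy

0.2388 Gy


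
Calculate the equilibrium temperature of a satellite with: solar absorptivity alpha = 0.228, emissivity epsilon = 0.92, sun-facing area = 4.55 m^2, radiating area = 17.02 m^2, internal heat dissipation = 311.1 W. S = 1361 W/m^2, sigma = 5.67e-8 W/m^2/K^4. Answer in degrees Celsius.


Numerator = alpha*S*A_sun + Q_int = 0.228*1361*4.55 + 311.1 = 1723.0014 W
Denominator = eps*sigma*A_rad = 0.92*5.67e-8*17.02 = 8.8783128e-07 W/K^4
T^4 = 1.9406856e+09 K^4
T = 209.8886 K = -63.2614 C

-63.2614 degrees Celsius


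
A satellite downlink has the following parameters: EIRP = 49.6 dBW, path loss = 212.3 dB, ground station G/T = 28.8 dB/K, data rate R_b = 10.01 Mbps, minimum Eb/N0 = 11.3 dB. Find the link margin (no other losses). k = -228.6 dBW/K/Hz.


C/N0 = EIRP - FSPL + G/T - k = 49.6 - 212.3 + 28.8 - (-228.6)
C/N0 = 94.7000 dB-Hz
R_b = 10.01 Mbps = 1.001e+07 bps -> 10*log10(R_b) = 70.0043 dB-Hz
Eb/N0 = C/N0 - 10*log10(R_b) = 94.7000 - 70.0043 = 24.6957 dB
Margin = Eb/N0 - Eb/N0_req = 24.6957 - 11.3 = 13.3957 dB (link closes)

13.3957 dB


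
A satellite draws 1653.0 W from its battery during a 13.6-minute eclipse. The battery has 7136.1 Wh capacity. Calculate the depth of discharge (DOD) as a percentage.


E_used = P * t / 60 = 1653.0 * 13.6 / 60 = 374.6800 Wh
DOD = E_used / E_total * 100 = 374.6800 / 7136.1 * 100
DOD = 5.2505 %

5.2505 %


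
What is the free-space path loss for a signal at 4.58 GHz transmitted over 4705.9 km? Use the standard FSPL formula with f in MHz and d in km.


f = 4.58 GHz = 4580.0000 MHz
d = 4705.9 km
FSPL = 32.44 + 20*log10(4580.0000) + 20*log10(4705.9)
FSPL = 32.44 + 73.2173 + 73.4529
FSPL = 179.1102 dB

179.1102 dB


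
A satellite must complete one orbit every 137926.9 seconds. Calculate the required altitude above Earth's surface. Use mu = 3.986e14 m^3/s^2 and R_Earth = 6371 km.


T = 137926.9 s
r = (mu*T^2/(4*pi^2))^(1/3) = (3.986e14 * 137926.9^2 / (4*pi^2))^(1/3)
r = 5.76977e+07 m = 57697.7002 km
alt = r - R_E = 57697.7002 - 6371 = 51326.7002 km

51326.7002 km


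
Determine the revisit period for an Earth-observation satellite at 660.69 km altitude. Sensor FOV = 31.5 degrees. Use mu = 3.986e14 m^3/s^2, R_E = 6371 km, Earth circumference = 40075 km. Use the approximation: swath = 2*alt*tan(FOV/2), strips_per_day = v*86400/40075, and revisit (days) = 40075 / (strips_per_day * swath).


swath = 2*660.69*tan(0.2748894) = 372.6677 km
v = sqrt(mu/r) = 7529.0259 m/s = 7.5290 km/s
strips/day = v*86400/40075 = 7.5290*86400/40075 = 16.2323
coverage/day = strips * swath = 16.2323 * 372.6677 = 6049.2392 km
revisit = 40075 / 6049.2392 = 6.6248 days

6.6248 days


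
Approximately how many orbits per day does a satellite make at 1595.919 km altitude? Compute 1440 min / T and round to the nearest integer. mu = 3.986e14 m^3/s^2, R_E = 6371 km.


r = 7.966919e+06 m
T = 2*pi*sqrt(r^3/mu) = 7076.9613 s = 117.9494 min
revs/day = 1440 / 117.9494 = 12.2086
Rounded: 12 revolutions per day

12 revolutions per day


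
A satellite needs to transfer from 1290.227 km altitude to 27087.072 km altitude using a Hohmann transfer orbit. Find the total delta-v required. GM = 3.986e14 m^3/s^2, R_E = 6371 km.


r1 = 7661.2270 km = 7.661227e+06 m
r2 = 33458.0720 km = 3.3458072e+07 m
dv1 = sqrt(mu/r1)*(sqrt(2*r2/(r1+r2)) - 1) = 1988.5142 m/s
dv2 = sqrt(mu/r2)*(1 - sqrt(2*r1/(r1+r2))) = 1344.6064 m/s
total dv = |dv1| + |dv2| = 1988.5142 + 1344.6064 = 3333.1206 m/s = 3.3331 km/s

3.3331 km/s


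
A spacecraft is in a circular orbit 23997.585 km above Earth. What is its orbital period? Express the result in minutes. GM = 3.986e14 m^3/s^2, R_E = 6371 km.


r = 30368.5850 km = 3.0368585e+07 m
T = 2*pi*sqrt(r^3/mu) = 2*pi*sqrt(2.8007457e+22 / 3.986e14)
T = 52668.1491 s = 877.8025 min

877.8025 minutes


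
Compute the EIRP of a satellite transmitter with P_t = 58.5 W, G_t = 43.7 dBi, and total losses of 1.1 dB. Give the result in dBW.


Pt = 58.5 W = 17.6716 dBW
EIRP = Pt_dBW + Gt - losses = 17.6716 + 43.7 - 1.1 = 60.2716 dBW

60.2716 dBW


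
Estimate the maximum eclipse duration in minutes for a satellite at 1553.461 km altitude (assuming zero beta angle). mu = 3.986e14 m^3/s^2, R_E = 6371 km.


r = 7924.4610 km
T = 117.0077 min
Eclipse fraction = arcsin(R_E/r)/pi = arcsin(6371.0000/7924.4610)/pi
= arcsin(0.8039664)/pi = 0.2972808
Eclipse duration = 0.2972808 * 117.0077 = 34.7842 min

34.7842 minutes


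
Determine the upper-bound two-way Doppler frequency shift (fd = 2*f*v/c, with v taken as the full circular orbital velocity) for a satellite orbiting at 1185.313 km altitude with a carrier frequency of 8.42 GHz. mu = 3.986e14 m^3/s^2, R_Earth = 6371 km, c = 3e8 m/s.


r = 7.556313e+06 m
v = sqrt(mu/r) = 7262.9604 m/s (worst-case radial velocity)
f = 8.42 GHz = 8.42e+09 Hz
fd = 2*f*v/c = 2*8.42e+09*7262.9604/3.0e+08
fd = 407694.1784 Hz

407694.1784 Hz


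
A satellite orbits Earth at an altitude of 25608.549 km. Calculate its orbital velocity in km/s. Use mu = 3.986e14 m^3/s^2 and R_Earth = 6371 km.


r = R_E + alt = 6371.0 + 25608.549 = 31979.5490 km = 3.1979549e+07 m
v = sqrt(mu/r) = sqrt(3.986e14 / 3.1979549e+07) = 3530.4696 m/s = 3.5305 km/s

3.5305 km/s


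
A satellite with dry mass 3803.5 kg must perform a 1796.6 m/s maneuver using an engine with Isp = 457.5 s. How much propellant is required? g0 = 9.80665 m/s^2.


ve = Isp * g0 = 457.5 * 9.80665 = 4486.542375 m/s
mass ratio = exp(dv/ve) = exp(1796.6/4486.542375) = 1.49248423
m_prop = m_dry * (mr - 1) = 3803.5 * (1.49248423 - 1)
m_prop = 1873.1638 kg

1873.1638 kg


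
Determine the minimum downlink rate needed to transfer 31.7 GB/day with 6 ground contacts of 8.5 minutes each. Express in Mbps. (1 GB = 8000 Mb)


total contact time = 6 * 8.5 * 60 = 3060.0000 s
data = 31.7 GB = 253600.0000 Mb
rate = 253600.0000 / 3060.0000 = 82.8758 Mbps

82.8758 Mbps


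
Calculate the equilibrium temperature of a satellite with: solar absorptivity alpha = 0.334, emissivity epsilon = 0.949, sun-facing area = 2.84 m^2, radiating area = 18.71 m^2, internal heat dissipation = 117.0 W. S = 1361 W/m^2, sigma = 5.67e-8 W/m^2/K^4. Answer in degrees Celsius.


Numerator = alpha*S*A_sun + Q_int = 0.334*1361*2.84 + 117.0 = 1407.9902 W
Denominator = eps*sigma*A_rad = 0.949*5.67e-8*18.71 = 1.0067533e-06 W/K^4
T^4 = 1.3985454e+09 K^4
T = 193.3834 K = -79.7666 C

-79.7666 degrees Celsius


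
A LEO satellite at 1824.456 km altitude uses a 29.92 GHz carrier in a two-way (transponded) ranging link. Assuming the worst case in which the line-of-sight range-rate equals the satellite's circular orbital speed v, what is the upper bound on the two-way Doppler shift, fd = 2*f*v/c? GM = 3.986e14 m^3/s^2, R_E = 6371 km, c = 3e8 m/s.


r = 8.195456e+06 m
v = sqrt(mu/r) = 6974.0023 m/s (worst-case radial velocity)
f = 29.92 GHz = 2.992e+10 Hz
fd = 2*f*v/c = 2*2.992e+10*6974.0023/3.0e+08
fd = 1.391081e+06 Hz

1.3911e+06 Hz


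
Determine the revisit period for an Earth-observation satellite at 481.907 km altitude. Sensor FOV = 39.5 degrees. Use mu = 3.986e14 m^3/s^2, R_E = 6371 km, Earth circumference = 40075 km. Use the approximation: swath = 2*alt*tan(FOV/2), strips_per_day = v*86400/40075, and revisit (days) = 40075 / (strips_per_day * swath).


swath = 2*481.907*tan(0.3447025) = 346.0446 km
v = sqrt(mu/r) = 7626.6045 m/s = 7.6266 km/s
strips/day = v*86400/40075 = 7.6266*86400/40075 = 16.4426
coverage/day = strips * swath = 16.4426 * 346.0446 = 5689.8851 km
revisit = 40075 / 5689.8851 = 7.0432 days

7.0432 days


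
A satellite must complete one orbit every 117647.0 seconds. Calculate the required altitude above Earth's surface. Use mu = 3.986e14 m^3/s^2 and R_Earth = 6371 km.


T = 117647.0 s
r = (mu*T^2/(4*pi^2))^(1/3) = (3.986e14 * 117647.0^2 / (4*pi^2))^(1/3)
r = 5.1893515e+07 m = 51893.5152 km
alt = r - R_E = 51893.5152 - 6371 = 45522.5152 km

45522.5152 km


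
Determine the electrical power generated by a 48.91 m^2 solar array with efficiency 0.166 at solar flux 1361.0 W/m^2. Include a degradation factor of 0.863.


P = area * eta * S * degradation
P = 48.91 * 0.166 * 1361.0 * 0.863
P = 9536.1851 W

9536.1851 W


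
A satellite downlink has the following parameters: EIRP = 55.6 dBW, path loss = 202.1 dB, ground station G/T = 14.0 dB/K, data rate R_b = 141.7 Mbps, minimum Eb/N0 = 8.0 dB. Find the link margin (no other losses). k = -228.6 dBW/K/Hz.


C/N0 = EIRP - FSPL + G/T - k = 55.6 - 202.1 + 14.0 - (-228.6)
C/N0 = 96.1000 dB-Hz
R_b = 141.7 Mbps = 1.417e+08 bps -> 10*log10(R_b) = 81.5137 dB-Hz
Eb/N0 = C/N0 - 10*log10(R_b) = 96.1000 - 81.5137 = 14.5863 dB
Margin = Eb/N0 - Eb/N0_req = 14.5863 - 8.0 = 6.5863 dB (link closes)

6.5863 dB


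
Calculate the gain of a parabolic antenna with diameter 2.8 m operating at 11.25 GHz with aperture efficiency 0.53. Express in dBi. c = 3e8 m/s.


lambda = c/f = 3e8 / 1.125e+10 = 0.02666667 m
G = eta*(pi*D/lambda)^2 = 0.53*(pi*2.8/0.02666667)^2
G = 57670.5659 (linear)
G = 10*log10(57670.5659) = 47.6095 dBi

47.6095 dBi


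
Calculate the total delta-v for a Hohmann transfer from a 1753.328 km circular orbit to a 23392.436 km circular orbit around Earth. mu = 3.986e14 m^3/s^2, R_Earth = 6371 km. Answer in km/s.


r1 = 8124.3280 km = 8.124328e+06 m
r2 = 29763.4360 km = 2.9763436e+07 m
dv1 = sqrt(mu/r1)*(sqrt(2*r2/(r1+r2)) - 1) = 1775.2820 m/s
dv2 = sqrt(mu/r2)*(1 - sqrt(2*r1/(r1+r2))) = 1262.9960 m/s
total dv = |dv1| + |dv2| = 1775.2820 + 1262.9960 = 3038.2780 m/s = 3.0383 km/s

3.0383 km/s


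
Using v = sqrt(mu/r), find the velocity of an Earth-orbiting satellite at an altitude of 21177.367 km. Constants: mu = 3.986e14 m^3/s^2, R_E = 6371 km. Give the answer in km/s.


r = R_E + alt = 6371.0 + 21177.367 = 27548.3670 km = 2.7548367e+07 m
v = sqrt(mu/r) = sqrt(3.986e14 / 2.7548367e+07) = 3803.8267 m/s = 3.8038 km/s

3.8038 km/s


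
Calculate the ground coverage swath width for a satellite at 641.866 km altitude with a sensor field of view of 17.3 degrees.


FOV = 17.3 deg = 0.301942 rad
swath = 2 * alt * tan(FOV/2) = 2 * 641.866 * tan(0.150971)
swath = 2 * 641.866 * 0.1521285
swath = 195.2923 km

195.2923 km


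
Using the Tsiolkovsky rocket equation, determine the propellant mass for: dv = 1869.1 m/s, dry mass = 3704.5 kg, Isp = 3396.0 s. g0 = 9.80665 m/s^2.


ve = Isp * g0 = 3396.0 * 9.80665 = 33303.383400 m/s
mass ratio = exp(dv/ve) = exp(1869.1/33303.383400) = 1.05772823
m_prop = m_dry * (mr - 1) = 3704.5 * (1.05772823 - 1)
m_prop = 213.8542 kg

213.8542 kg


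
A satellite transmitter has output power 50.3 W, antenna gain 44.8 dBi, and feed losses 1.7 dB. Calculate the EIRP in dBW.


Pt = 50.3 W = 17.0157 dBW
EIRP = Pt_dBW + Gt - losses = 17.0157 + 44.8 - 1.7 = 60.1157 dBW

60.1157 dBW


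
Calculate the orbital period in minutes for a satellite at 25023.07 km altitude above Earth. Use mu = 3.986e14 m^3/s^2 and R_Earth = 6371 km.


r = 31394.0700 km = 3.139407e+07 m
T = 2*pi*sqrt(r^3/mu) = 2*pi*sqrt(3.0941607e+22 / 3.986e14)
T = 55358.2885 s = 922.6381 min

922.6381 minutes


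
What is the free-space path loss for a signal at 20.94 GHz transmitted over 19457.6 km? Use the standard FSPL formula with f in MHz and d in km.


f = 20.94 GHz = 20940.0000 MHz
d = 19457.6 km
FSPL = 32.44 + 20*log10(20940.0000) + 20*log10(19457.6)
FSPL = 32.44 + 86.4195 + 85.7818
FSPL = 204.6413 dB

204.6413 dB


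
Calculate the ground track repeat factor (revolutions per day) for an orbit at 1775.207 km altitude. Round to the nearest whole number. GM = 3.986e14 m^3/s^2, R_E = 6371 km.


r = 8.146207e+06 m
T = 2*pi*sqrt(r^3/mu) = 7317.1909 s = 121.9532 min
revs/day = 1440 / 121.9532 = 11.8078
Rounded: 12 revolutions per day

12 revolutions per day


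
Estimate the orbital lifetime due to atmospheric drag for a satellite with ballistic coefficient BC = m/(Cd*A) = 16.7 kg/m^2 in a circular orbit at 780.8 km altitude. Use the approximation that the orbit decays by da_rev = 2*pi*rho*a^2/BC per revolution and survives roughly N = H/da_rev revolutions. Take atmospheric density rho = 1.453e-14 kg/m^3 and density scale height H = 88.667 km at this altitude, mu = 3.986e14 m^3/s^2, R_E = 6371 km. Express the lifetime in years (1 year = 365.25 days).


a = R_E + alt = 7151.8000 km = 7.1518e+06 m
da_rev = 2*pi*rho*a^2/BC = 2*pi*1.453e-14*(7.1518e+06)^2/16.7 = 0.279614529 m per revolution
N = H/da_rev = 88667.0000 m / 0.279614529 m = 317104.4096 revolutions
P = 2*pi*sqrt(a^3/mu) = 6019.1375 s
lifetime = N*P = 317104.4096 * 6019.1375 = 1.908695e+09 s = 22091.3777 days
years = 22091.3777 / 365.25 = 60.4829 years

60.4829 years


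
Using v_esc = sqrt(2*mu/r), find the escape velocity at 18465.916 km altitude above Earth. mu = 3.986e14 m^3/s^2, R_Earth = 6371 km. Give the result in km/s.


r = 6371.0 + 18465.916 = 24836.9160 km = 2.4836916e+07 m
v_esc = sqrt(2*mu/r) = sqrt(2*3.986e14 / 2.4836916e+07)
v_esc = 5665.4552 m/s = 5.6655 km/s

5.6655 km/s


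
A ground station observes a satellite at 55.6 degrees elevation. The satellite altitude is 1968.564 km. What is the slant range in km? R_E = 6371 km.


h = 1968.564 km, el = 55.6 deg
d = -R_E*sin(el) + sqrt((R_E*sin(el))^2 + 2*R_E*h + h^2)
d = -6371.0000*sin(0.9704031) + sqrt((6371.0000*0.8251135)^2 + 2*6371.0000*1968.564 + 1968.564^2)
d = 2266.0081 km

2266.0081 km


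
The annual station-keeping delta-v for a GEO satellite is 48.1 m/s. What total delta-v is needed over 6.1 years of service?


dV = rate * years = 48.1 * 6.1
dV = 293.4100 m/s

293.4100 m/s


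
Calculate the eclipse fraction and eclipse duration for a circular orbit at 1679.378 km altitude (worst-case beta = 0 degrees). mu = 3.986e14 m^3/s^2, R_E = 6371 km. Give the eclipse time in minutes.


r = 8050.3780 km
T = 119.8076 min
Eclipse fraction = arcsin(R_E/r)/pi = arcsin(6371.0000/8050.3780)/pi
= arcsin(0.7913914)/pi = 0.290643
Eclipse duration = 0.290643 * 119.8076 = 34.8212 min

34.8212 minutes


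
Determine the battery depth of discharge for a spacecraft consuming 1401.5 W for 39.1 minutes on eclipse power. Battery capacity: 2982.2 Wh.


E_used = P * t / 60 = 1401.5 * 39.1 / 60 = 913.3108 Wh
DOD = E_used / E_total * 100 = 913.3108 / 2982.2 * 100
DOD = 30.6254 %

30.6254 %


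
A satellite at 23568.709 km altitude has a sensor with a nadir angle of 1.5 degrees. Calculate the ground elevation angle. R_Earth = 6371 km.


r = R_E + alt = 29939.7090 km
Law of sines in the satellite / Earth-center / ground-point triangle:
  sin(nadir)/R_E = sin(90 + el)/r  =>  cos(el) = (r/R_E)*sin(nadir)
cos(el) = (29939.7090 / 6371.0000) * sin(1.5 deg) = 0.1230153
el = arccos(0.1230153) = 82.9338 deg
(Earth-central angle = 90 - nadir - el = 5.5662 deg)

82.9338 degrees


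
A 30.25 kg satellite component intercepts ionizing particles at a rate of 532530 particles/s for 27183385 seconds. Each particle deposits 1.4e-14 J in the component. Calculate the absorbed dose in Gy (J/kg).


Total energy deposited = rate * time * E_per
  = 532530 * 27183385 * 1.4e-14 = 0.2026636 J
Dose = E_total / mass = 0.2026636 / 30.25
Dose = 0.006699622 Gy

0.0067 Gy


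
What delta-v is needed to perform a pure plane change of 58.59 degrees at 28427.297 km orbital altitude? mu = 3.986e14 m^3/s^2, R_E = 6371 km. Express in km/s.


r = 34798.2970 km = 3.4798297e+07 m
V = sqrt(mu/r) = 3384.4621 m/s
di = 58.59 deg = 1.0226 rad
dV = 2*V*sin(di/2) = 2*3384.4621*sin(0.5112942)
dV = 3312.0776 m/s = 3.3121 km/s

3.3121 km/s


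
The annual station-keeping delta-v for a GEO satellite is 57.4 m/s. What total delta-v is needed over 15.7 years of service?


dV = rate * years = 57.4 * 15.7
dV = 901.1800 m/s

901.1800 m/s


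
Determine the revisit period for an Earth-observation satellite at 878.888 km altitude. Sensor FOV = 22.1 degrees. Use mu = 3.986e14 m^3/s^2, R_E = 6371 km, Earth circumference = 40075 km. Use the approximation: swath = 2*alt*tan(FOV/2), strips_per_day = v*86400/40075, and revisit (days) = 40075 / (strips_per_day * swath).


swath = 2*878.888*tan(0.1928589) = 343.2692 km
v = sqrt(mu/r) = 7414.8607 m/s = 7.4149 km/s
strips/day = v*86400/40075 = 7.4149*86400/40075 = 15.9861
coverage/day = strips * swath = 15.9861 * 343.2692 = 5487.5447 km
revisit = 40075 / 5487.5447 = 7.3029 days

7.3029 days


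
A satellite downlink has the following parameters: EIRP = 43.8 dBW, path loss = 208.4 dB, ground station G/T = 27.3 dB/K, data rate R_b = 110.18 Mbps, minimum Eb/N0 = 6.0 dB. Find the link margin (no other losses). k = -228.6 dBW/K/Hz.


C/N0 = EIRP - FSPL + G/T - k = 43.8 - 208.4 + 27.3 - (-228.6)
C/N0 = 91.3000 dB-Hz
R_b = 110.18 Mbps = 1.1018e+08 bps -> 10*log10(R_b) = 80.4210 dB-Hz
Eb/N0 = C/N0 - 10*log10(R_b) = 91.3000 - 80.4210 = 10.8790 dB
Margin = Eb/N0 - Eb/N0_req = 10.8790 - 6.0 = 4.8790 dB (link closes)

4.8790 dB


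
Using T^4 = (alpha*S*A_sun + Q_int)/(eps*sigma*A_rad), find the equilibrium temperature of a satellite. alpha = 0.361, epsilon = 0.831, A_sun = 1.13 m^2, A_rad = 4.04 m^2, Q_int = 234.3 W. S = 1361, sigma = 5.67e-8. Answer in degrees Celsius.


Numerator = alpha*S*A_sun + Q_int = 0.361*1361*1.13 + 234.3 = 789.4927 W
Denominator = eps*sigma*A_rad = 0.831*5.67e-8*4.04 = 1.9035551e-07 W/K^4
T^4 = 4.1474646e+09 K^4
T = 253.7732 K = -19.3768 C

-19.3768 degrees Celsius


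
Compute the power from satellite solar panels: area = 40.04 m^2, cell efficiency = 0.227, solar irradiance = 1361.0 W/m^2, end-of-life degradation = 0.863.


P = area * eta * S * degradation
P = 40.04 * 0.227 * 1361.0 * 0.863
P = 10675.5153 W

10675.5153 W


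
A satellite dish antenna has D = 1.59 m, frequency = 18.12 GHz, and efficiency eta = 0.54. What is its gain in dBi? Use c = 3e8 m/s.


lambda = c/f = 3e8 / 1.812e+10 = 0.01655629 m
G = eta*(pi*D/lambda)^2 = 0.54*(pi*1.59/0.01655629)^2
G = 49154.3131 (linear)
G = 10*log10(49154.3131) = 46.9156 dBi

46.9156 dBi


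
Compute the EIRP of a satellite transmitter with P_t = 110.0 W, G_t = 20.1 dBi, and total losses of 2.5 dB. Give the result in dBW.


Pt = 110.0 W = 20.4139 dBW
EIRP = Pt_dBW + Gt - losses = 20.4139 + 20.1 - 2.5 = 38.0139 dBW

38.0139 dBW


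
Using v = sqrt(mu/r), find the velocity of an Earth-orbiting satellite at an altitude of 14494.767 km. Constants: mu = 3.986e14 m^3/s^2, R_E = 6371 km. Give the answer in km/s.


r = R_E + alt = 6371.0 + 14494.767 = 20865.7670 km = 2.0865767e+07 m
v = sqrt(mu/r) = sqrt(3.986e14 / 2.0865767e+07) = 4370.7048 m/s = 4.3707 km/s

4.3707 km/s


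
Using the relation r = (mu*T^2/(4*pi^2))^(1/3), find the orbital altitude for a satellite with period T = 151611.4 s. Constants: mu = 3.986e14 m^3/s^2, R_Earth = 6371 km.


T = 151611.4 s
r = (mu*T^2/(4*pi^2))^(1/3) = (3.986e14 * 151611.4^2 / (4*pi^2))^(1/3)
r = 6.1453566e+07 m = 61453.5663 km
alt = r - R_E = 61453.5663 - 6371 = 55082.5663 km

55082.5663 km


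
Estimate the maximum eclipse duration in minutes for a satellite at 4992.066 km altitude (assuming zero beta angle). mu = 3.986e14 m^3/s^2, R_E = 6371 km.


r = 11363.0660 km
T = 200.9108 min
Eclipse fraction = arcsin(R_E/r)/pi = arcsin(6371.0000/11363.0660)/pi
= arcsin(0.5606761)/pi = 0.1894587
Eclipse duration = 0.1894587 * 200.9108 = 38.0643 min

38.0643 minutes


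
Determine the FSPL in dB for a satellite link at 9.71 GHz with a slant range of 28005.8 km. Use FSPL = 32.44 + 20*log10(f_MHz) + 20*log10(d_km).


f = 9.71 GHz = 9710.0000 MHz
d = 28005.8 km
FSPL = 32.44 + 20*log10(9710.0000) + 20*log10(28005.8)
FSPL = 32.44 + 79.7444 + 88.9450
FSPL = 201.1293 dB

201.1293 dB


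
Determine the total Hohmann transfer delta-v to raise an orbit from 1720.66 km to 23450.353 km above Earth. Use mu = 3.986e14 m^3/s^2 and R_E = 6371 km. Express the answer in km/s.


r1 = 8091.6600 km = 8.09166e+06 m
r2 = 29821.3530 km = 2.9821353e+07 m
dv1 = sqrt(mu/r1)*(sqrt(2*r2/(r1+r2)) - 1) = 1784.4847 m/s
dv2 = sqrt(mu/r2)*(1 - sqrt(2*r1/(r1+r2))) = 1267.3832 m/s
total dv = |dv1| + |dv2| = 1784.4847 + 1267.3832 = 3051.8678 m/s = 3.0519 km/s

3.0519 km/s


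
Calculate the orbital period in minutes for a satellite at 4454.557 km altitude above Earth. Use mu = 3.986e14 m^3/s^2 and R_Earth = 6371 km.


r = 10825.5570 km = 1.0825557e+07 m
T = 2*pi*sqrt(r^3/mu) = 2*pi*sqrt(1.2686761e+21 / 3.986e14)
T = 11209.5092 s = 186.8252 min

186.8252 minutes


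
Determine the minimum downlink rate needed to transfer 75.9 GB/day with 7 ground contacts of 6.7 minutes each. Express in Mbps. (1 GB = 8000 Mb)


total contact time = 7 * 6.7 * 60 = 2814.0000 s
data = 75.9 GB = 607200.0000 Mb
rate = 607200.0000 / 2814.0000 = 215.7783 Mbps

215.7783 Mbps


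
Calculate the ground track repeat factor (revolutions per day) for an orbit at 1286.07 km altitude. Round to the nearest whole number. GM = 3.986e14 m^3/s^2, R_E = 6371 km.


r = 7.65707e+06 m
T = 2*pi*sqrt(r^3/mu) = 6668.1467 s = 111.1358 min
revs/day = 1440 / 111.1358 = 12.9571
Rounded: 13 revolutions per day

13 revolutions per day


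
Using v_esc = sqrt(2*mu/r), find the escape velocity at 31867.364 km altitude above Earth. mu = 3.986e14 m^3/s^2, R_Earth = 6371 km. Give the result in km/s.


r = 6371.0 + 31867.364 = 38238.3640 km = 3.8238364e+07 m
v_esc = sqrt(2*mu/r) = sqrt(2*3.986e14 / 3.8238364e+07)
v_esc = 4565.9799 m/s = 4.5660 km/s

4.5660 km/s


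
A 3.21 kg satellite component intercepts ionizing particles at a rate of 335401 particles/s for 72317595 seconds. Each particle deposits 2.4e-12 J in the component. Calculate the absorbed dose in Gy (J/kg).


Total energy deposited = rate * time * E_per
  = 335401 * 72317595 * 2.4e-12 = 58.2129 J
Dose = E_total / mass = 58.2129 / 3.21
Dose = 18.1349 Gy

18.1349 Gy


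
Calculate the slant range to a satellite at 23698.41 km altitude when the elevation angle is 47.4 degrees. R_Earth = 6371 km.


h = 23698.41 km, el = 47.4 deg
d = -R_E*sin(el) + sqrt((R_E*sin(el))^2 + 2*R_E*h + h^2)
d = -6371.0000*sin(0.8272861) + sqrt((6371.0000*0.7360971)^2 + 2*6371.0000*23698.41 + 23698.41^2)
d = 25068.9011 km

25068.9011 km


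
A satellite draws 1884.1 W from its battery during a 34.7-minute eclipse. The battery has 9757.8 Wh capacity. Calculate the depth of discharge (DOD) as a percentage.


E_used = P * t / 60 = 1884.1 * 34.7 / 60 = 1089.6378 Wh
DOD = E_used / E_total * 100 = 1089.6378 / 9757.8 * 100
DOD = 11.1668 %

11.1668 %


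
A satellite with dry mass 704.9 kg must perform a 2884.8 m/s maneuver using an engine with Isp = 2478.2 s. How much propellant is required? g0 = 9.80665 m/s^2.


ve = Isp * g0 = 2478.2 * 9.80665 = 24302.840030 m/s
mass ratio = exp(dv/ve) = exp(2884.8/24302.840030) = 1.12603451
m_prop = m_dry * (mr - 1) = 704.9 * (1.12603451 - 1)
m_prop = 88.8417 kg

88.8417 kg


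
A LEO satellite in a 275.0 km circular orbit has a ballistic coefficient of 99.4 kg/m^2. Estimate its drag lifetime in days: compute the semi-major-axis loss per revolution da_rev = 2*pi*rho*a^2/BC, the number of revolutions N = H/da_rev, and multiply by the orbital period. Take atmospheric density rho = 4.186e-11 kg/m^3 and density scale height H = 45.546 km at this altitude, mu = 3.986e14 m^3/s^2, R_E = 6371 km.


a = R_E + alt = 6646.0000 km = 6.646e+06 m
da_rev = 2*pi*rho*a^2/BC = 2*pi*4.186e-11*(6.646e+06)^2/99.4 = 116.872782 m per revolution
N = H/da_rev = 45546.0000 m / 116.872782 m = 389.7058 revolutions
P = 2*pi*sqrt(a^3/mu) = 5392.0229 s
lifetime = N*P = 389.7058 * 5392.0229 = 2.1013025e+06 s = 24.3206 days

24.3206 days


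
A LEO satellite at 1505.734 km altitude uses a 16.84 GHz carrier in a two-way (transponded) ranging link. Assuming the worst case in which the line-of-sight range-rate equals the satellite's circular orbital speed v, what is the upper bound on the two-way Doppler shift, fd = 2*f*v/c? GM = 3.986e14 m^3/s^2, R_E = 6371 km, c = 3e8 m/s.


r = 7.876734e+06 m
v = sqrt(mu/r) = 7113.7002 m/s (worst-case radial velocity)
f = 16.84 GHz = 1.684e+10 Hz
fd = 2*f*v/c = 2*1.684e+10*7113.7002/3.0e+08
fd = 798631.4075 Hz

798631.4075 Hz


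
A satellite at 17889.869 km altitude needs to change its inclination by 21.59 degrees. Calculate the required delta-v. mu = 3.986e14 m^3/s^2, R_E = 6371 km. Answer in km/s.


r = 24260.8690 km = 2.4260869e+07 m
V = sqrt(mu/r) = 4053.3627 m/s
di = 21.59 deg = 0.3768166 rad
dV = 2*V*sin(di/2) = 2*4053.3627*sin(0.1884083)
dV = 1518.3540 m/s = 1.5184 km/s

1.5184 km/s


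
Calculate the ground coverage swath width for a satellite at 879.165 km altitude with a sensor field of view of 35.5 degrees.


FOV = 35.5 deg = 0.6195919 rad
swath = 2 * alt * tan(FOV/2) = 2 * 879.165 * tan(0.3097959)
swath = 2 * 879.165 * 0.3201025
swath = 562.8459 km

562.8459 km


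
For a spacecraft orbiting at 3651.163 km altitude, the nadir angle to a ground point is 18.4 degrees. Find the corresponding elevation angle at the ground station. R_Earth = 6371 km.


r = R_E + alt = 10022.1630 km
Law of sines in the satellite / Earth-center / ground-point triangle:
  sin(nadir)/R_E = sin(90 + el)/r  =>  cos(el) = (r/R_E)*sin(nadir)
cos(el) = (10022.1630 / 6371.0000) * sin(18.4 deg) = 0.4965447
el = arccos(0.4965447) = 60.2283 deg
(Earth-central angle = 90 - nadir - el = 11.3717 deg)

60.2283 degrees


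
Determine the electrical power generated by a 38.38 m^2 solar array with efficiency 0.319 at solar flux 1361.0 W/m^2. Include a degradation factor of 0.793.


P = area * eta * S * degradation
P = 38.38 * 0.319 * 1361.0 * 0.793
P = 13213.7768 W

13213.7768 W


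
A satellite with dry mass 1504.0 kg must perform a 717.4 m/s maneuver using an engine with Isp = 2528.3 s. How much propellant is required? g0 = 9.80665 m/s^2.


ve = Isp * g0 = 2528.3 * 9.80665 = 24794.153195 m/s
mass ratio = exp(dv/ve) = exp(717.4/24794.153195) = 1.02935690
m_prop = m_dry * (mr - 1) = 1504.0 * (1.02935690 - 1)
m_prop = 44.1528 kg

44.1528 kg


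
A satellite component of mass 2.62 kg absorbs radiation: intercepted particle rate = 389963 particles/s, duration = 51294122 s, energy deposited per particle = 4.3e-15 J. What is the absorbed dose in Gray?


Total energy deposited = rate * time * E_per
  = 389963 * 51294122 * 4.3e-15 = 0.08601208 J
Dose = E_total / mass = 0.08601208 / 2.62
Dose = 0.03282904 Gy

0.0328 Gy


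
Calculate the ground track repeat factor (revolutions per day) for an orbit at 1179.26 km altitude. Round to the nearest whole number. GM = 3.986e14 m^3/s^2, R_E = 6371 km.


r = 7.55026e+06 m
T = 2*pi*sqrt(r^3/mu) = 6529.1115 s = 108.8185 min
revs/day = 1440 / 108.8185 = 13.2330
Rounded: 13 revolutions per day

13 revolutions per day


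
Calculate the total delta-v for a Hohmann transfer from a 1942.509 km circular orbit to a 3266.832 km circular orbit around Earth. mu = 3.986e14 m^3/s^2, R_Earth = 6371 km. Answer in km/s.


r1 = 8313.5090 km = 8.313509e+06 m
r2 = 9637.8320 km = 9.637832e+06 m
dv1 = sqrt(mu/r1)*(sqrt(2*r2/(r1+r2)) - 1) = 250.8688 m/s
dv2 = sqrt(mu/r2)*(1 - sqrt(2*r1/(r1+r2))) = 241.7614 m/s
total dv = |dv1| + |dv2| = 250.8688 + 241.7614 = 492.6302 m/s = 0.4926302 km/s

0.4926 km/s


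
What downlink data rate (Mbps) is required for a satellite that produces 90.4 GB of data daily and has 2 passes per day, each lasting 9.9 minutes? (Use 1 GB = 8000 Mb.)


total contact time = 2 * 9.9 * 60 = 1188.0000 s
data = 90.4 GB = 723200.0000 Mb
rate = 723200.0000 / 1188.0000 = 608.7542 Mbps

608.7542 Mbps


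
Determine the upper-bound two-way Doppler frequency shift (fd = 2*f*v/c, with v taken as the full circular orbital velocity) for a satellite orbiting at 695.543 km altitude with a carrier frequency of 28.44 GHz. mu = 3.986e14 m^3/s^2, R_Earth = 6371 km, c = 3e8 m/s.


r = 7.066543e+06 m
v = sqrt(mu/r) = 7510.4359 m/s (worst-case radial velocity)
f = 28.44 GHz = 2.844e+10 Hz
fd = 2*f*v/c = 2*2.844e+10*7510.4359/3.0e+08
fd = 1.4239786e+06 Hz

1.4240e+06 Hz


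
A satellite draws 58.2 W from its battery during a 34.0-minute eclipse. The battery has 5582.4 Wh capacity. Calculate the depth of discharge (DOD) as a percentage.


E_used = P * t / 60 = 58.2 * 34.0 / 60 = 32.9800 Wh
DOD = E_used / E_total * 100 = 32.9800 / 5582.4 * 100
DOD = 0.5907853 %

0.5908 %
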